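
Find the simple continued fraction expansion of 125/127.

Run the Euclidean algorithm on 125 and 127; the successive quotients are the partial quotients a_0, a_1, ... (each step inverts the fractional part left over by the previous one):
  125 = 0*127 + 125, so a_0 = 0.
  127 = 1*125 + 2, so a_1 = 1.
  125 = 62*2 + 1, so a_2 = 62.
  2 = 2*1 + 0, so a_3 = 2.
The remainder reaches 0 after 4 divisions, so the expansion has 4 partial quotients, read off in order.

[0; 1, 62, 2]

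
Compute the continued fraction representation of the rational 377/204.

Run the Euclidean algorithm on 377 and 204; the successive quotients are the partial quotients a_0, a_1, ... (each step inverts the fractional part left over by the previous one):
  377 = 1*204 + 173, so a_0 = 1.
  204 = 1*173 + 31, so a_1 = 1.
  173 = 5*31 + 18, so a_2 = 5.
  31 = 1*18 + 13, so a_3 = 1.
  18 = 1*13 + 5, so a_4 = 1.
  13 = 2*5 + 3, so a_5 = 2.
  5 = 1*3 + 2, so a_6 = 1.
  3 = 1*2 + 1, so a_7 = 1.
  2 = 2*1 + 0, so a_8 = 2.
The remainder reaches 0 after 9 divisions, so the expansion has 9 partial quotients, read off in order.

[1; 1, 5, 1, 1, 2, 1, 1, 2]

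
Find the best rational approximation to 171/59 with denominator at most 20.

29/10

Expand x = 171/59 as a continued fraction with the Euclidean algorithm:
  171 = 2*59 + 53, so a_0 = 2.
  59 = 1*53 + 6, so a_1 = 1.
  53 = 8*6 + 5, so a_2 = 8.
  6 = 1*5 + 1, so a_3 = 1.
  5 = 5*1 + 0, so a_4 = 5.
so x = [2; 1, 8, 1, 5].
Convergents (p_i = a_i*p_{i-1} + p_{i-2}, q_i = a_i*q_{i-1} + q_{i-2} with p_{-2}=0, p_{-1}=1, q_{-2}=1, q_{-1}=0), until the denominator exceeds 20:
  i=0: a_0=2, p_0 = 2*1 + 0 = 2, q_0 = 2*0 + 1 = 1.
  i=1: a_1=1, p_1 = 1*2 + 1 = 3, q_1 = 1*1 + 0 = 1.
  i=2: a_2=8, p_2 = 8*3 + 2 = 26, q_2 = 8*1 + 1 = 9.
  i=3: a_3=1, p_3 = 1*26 + 3 = 29, q_3 = 1*9 + 1 = 10.
  i=4: a_4=5, p_4 = 5*29 + 26 = 171, q_4 = 5*10 + 9 = 59.
q_4 = 59 > 20, so the last convergent with denominator <= 20 is p_3/q_3 = 29/10.
The closest fraction with denominator <= 20 is either p_3/q_3 or the intermediate fraction (k*p_3 + p_2)/(k*q_3 + q_2) with the largest k >= 1 whose denominator stays <= 20; these approach x as k grows, and every other convergent or intermediate fraction in range is farther away.
Largest k: floor((20 - q_2)/q_3) = floor((20 - 9)/10) = 1.
That gives (1*29 + 26)/(1*10 + 9) = 55/19.
Compare the errors: |x - 29/10| = |171*10 - 29*59|/(59*10) = 1/590, and |x - 55/19| = |171*19 - 55*59|/(59*19) = 4/1121.
Cross-multiplying, 1*1121 = 1121 < 2360 = 4*590, so 1/590 is smaller: the convergent 29/10 is closer to x than 55/19.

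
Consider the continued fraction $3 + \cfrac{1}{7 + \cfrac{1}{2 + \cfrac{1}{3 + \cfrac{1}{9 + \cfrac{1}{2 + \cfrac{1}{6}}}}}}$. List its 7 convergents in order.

3/1, 22/7, 47/15, 163/52, 1514/483, 3191/1018, 20660/6591

Using the convergent recurrence p_i = a_i*p_{i-1} + p_{i-2}, q_i = a_i*q_{i-1} + q_{i-2} with p_{-2}=0, p_{-1}=1, q_{-2}=1, q_{-1}=0:
  i=0: a_0=3, p_0 = 3*1 + 0 = 3, q_0 = 3*0 + 1 = 1.
  i=1: a_1=7, p_1 = 7*3 + 1 = 22, q_1 = 7*1 + 0 = 7.
  i=2: a_2=2, p_2 = 2*22 + 3 = 47, q_2 = 2*7 + 1 = 15.
  i=3: a_3=3, p_3 = 3*47 + 22 = 163, q_3 = 3*15 + 7 = 52.
  i=4: a_4=9, p_4 = 9*163 + 47 = 1514, q_4 = 9*52 + 15 = 483.
  i=5: a_5=2, p_5 = 2*1514 + 163 = 3191, q_5 = 2*483 + 52 = 1018.
  i=6: a_6=6, p_6 = 6*3191 + 1514 = 20660, q_6 = 6*1018 + 483 = 6591.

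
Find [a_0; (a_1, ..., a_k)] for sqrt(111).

[10; (1, 1, 6, 1, 1, 20)]

Write x_i = (sqrt(111) + m_i)/d_i with (m_0, d_0) = (0, 1). a_0 = floor(sqrt(111)) = 10, since 10^2 = 100 <= 111 < 121 = 11^2.
Iterate m_{i+1} = d_i*a_i - m_i, d_{i+1} = (111 - m_{i+1}^2)/d_i, a_{i+1} = floor((a_0 + m_{i+1})/d_{i+1}):
  m_1 = 1*10 - 0 = 10, d_1 = (111 - 10^2)/1 = 11/1 = 11, a_1 = floor((10 + 10)/11) = 1.
  m_2 = 11*1 - 10 = 1, d_2 = (111 - 1^2)/11 = 110/11 = 10, a_2 = floor((10 + 1)/10) = 1.
  m_3 = 10*1 - 1 = 9, d_3 = (111 - 9^2)/10 = 30/10 = 3, a_3 = floor((10 + 9)/3) = 6.
  m_4 = 3*6 - 9 = 9, d_4 = (111 - 9^2)/3 = 30/3 = 10, a_4 = floor((10 + 9)/10) = 1.
  m_5 = 10*1 - 9 = 1, d_5 = (111 - 1^2)/10 = 110/10 = 11, a_5 = floor((10 + 1)/11) = 1.
  m_6 = 11*1 - 1 = 10, d_6 = (111 - 10^2)/11 = 11/11 = 1, a_6 = floor((10 + 10)/1) = 20.
  m_7 = 1*20 - 10 = 10, d_7 = (111 - 10^2)/1 = 11/1 = 11: (m_7, d_7) = (m_1, d_1) = (10, 11), so from here the quotients repeat a_1, ..., a_6; the period length is 6.
Hence the expansion of sqrt(111) is a_0 = 10 followed by the repeating block 1, 1, 6, 1, 1, 20 (period 6).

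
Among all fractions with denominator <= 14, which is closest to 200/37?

Expand x = 200/37 as a continued fraction with the Euclidean algorithm:
  200 = 5*37 + 15, so a_0 = 5.
  37 = 2*15 + 7, so a_1 = 2.
  15 = 2*7 + 1, so a_2 = 2.
  7 = 7*1 + 0, so a_3 = 7.
so x = [5; 2, 2, 7].
Convergents (p_i = a_i*p_{i-1} + p_{i-2}, q_i = a_i*q_{i-1} + q_{i-2} with p_{-2}=0, p_{-1}=1, q_{-2}=1, q_{-1}=0), until the denominator exceeds 14:
  i=0: a_0=5, p_0 = 5*1 + 0 = 5, q_0 = 5*0 + 1 = 1.
  i=1: a_1=2, p_1 = 2*5 + 1 = 11, q_1 = 2*1 + 0 = 2.
  i=2: a_2=2, p_2 = 2*11 + 5 = 27, q_2 = 2*2 + 1 = 5.
  i=3: a_3=7, p_3 = 7*27 + 11 = 200, q_3 = 7*5 + 2 = 37.
q_3 = 37 > 14, so the last convergent with denominator <= 14 is p_2/q_2 = 27/5.
The closest fraction with denominator <= 14 is either p_2/q_2 or the intermediate fraction (k*p_2 + p_1)/(k*q_2 + q_1) with the largest k >= 1 whose denominator stays <= 14; these approach x as k grows, and every other convergent or intermediate fraction in range is farther away.
Largest k: floor((14 - q_1)/q_2) = floor((14 - 2)/5) = 2.
That gives (2*27 + 11)/(2*5 + 2) = 65/12.
Compare the errors: |x - 27/5| = |200*5 - 27*37|/(37*5) = 1/185, and |x - 65/12| = |200*12 - 65*37|/(37*12) = 5/444.
Cross-multiplying, 1*444 = 444 < 925 = 5*185, so 1/185 is smaller: the convergent 27/5 is closer to x than 65/12.

27/5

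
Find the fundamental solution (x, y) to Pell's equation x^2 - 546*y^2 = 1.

(x, y) = (701, 30)

First expand sqrt(546) as a continued fraction. With x_i = (sqrt(546) + m_i)/d_i and (m_0, d_0) = (0, 1): a_0 = floor(sqrt(546)) = 23, since 23^2 = 529 <= 546 < 576 = 24^2.
Iterate m_{i+1} = d_i*a_i - m_i, d_{i+1} = (546 - m_{i+1}^2)/d_i, a_{i+1} = floor((a_0 + m_{i+1})/d_{i+1}):
  m_1 = 1*23 - 0 = 23, d_1 = (546 - 23^2)/1 = 17/1 = 17, a_1 = floor((23 + 23)/17) = 2.
  m_2 = 17*2 - 23 = 11, d_2 = (546 - 11^2)/17 = 425/17 = 25, a_2 = floor((23 + 11)/25) = 1.
  m_3 = 25*1 - 11 = 14, d_3 = (546 - 14^2)/25 = 350/25 = 14, a_3 = floor((23 + 14)/14) = 2.
  m_4 = 14*2 - 14 = 14, d_4 = (546 - 14^2)/14 = 350/14 = 25, a_4 = floor((23 + 14)/25) = 1.
  m_5 = 25*1 - 14 = 11, d_5 = (546 - 11^2)/25 = 425/25 = 17, a_5 = floor((23 + 11)/17) = 2.
  m_6 = 17*2 - 11 = 23, d_6 = (546 - 23^2)/17 = 17/17 = 1, a_6 = floor((23 + 23)/1) = 46.
  m_7 = 1*46 - 23 = 23, d_7 = (546 - 23^2)/1 = 17/1 = 17: (m_7, d_7) = (m_1, d_1) = (23, 17), so from here the quotients repeat a_1, ..., a_6; the period length is 6.
So sqrt(546) = [23; (2, 1, 2, 1, 2, 46)] with period length k = 6.
k is even, so the fundamental solution of x^2 - 546y^2 = 1 is (p_{k-1}, q_{k-1}) = (p_5, q_5); compute convergents through index 5.
Convergents (p_i = a_i*p_{i-1} + p_{i-2}, q_i = a_i*q_{i-1} + q_{i-2} with p_{-2}=0, p_{-1}=1, q_{-2}=1, q_{-1}=0):
  i=0: a_0=23, p_0 = 23*1 + 0 = 23, q_0 = 23*0 + 1 = 1.
  i=1: a_1=2, p_1 = 2*23 + 1 = 47, q_1 = 2*1 + 0 = 2.
  i=2: a_2=1, p_2 = 1*47 + 23 = 70, q_2 = 1*2 + 1 = 3.
  i=3: a_3=2, p_3 = 2*70 + 47 = 187, q_3 = 2*3 + 2 = 8.
  i=4: a_4=1, p_4 = 1*187 + 70 = 257, q_4 = 1*8 + 3 = 11.
  i=5: a_5=2, p_5 = 2*257 + 187 = 701, q_5 = 2*11 + 8 = 30.
Check: 701^2 - 546*30^2 = 491401 - 491400 = 1, so (x, y) = (701, 30) solves the equation, and by the theorem it is the least positive solution.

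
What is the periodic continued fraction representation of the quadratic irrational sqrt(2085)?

[45; (1, 1, 1, 22, 6, 22, 1, 1, 1, 90)]

Write x_i = (sqrt(2085) + m_i)/d_i with (m_0, d_0) = (0, 1). a_0 = floor(sqrt(2085)) = 45, since 45^2 = 2025 <= 2085 < 2116 = 46^2.
Iterate m_{i+1} = d_i*a_i - m_i, d_{i+1} = (2085 - m_{i+1}^2)/d_i, a_{i+1} = floor((a_0 + m_{i+1})/d_{i+1}):
  m_1 = 1*45 - 0 = 45, d_1 = (2085 - 45^2)/1 = 60/1 = 60, a_1 = floor((45 + 45)/60) = 1.
  m_2 = 60*1 - 45 = 15, d_2 = (2085 - 15^2)/60 = 1860/60 = 31, a_2 = floor((45 + 15)/31) = 1.
  m_3 = 31*1 - 15 = 16, d_3 = (2085 - 16^2)/31 = 1829/31 = 59, a_3 = floor((45 + 16)/59) = 1.
  m_4 = 59*1 - 16 = 43, d_4 = (2085 - 43^2)/59 = 236/59 = 4, a_4 = floor((45 + 43)/4) = 22.
  m_5 = 4*22 - 43 = 45, d_5 = (2085 - 45^2)/4 = 60/4 = 15, a_5 = floor((45 + 45)/15) = 6.
  m_6 = 15*6 - 45 = 45, d_6 = (2085 - 45^2)/15 = 60/15 = 4, a_6 = floor((45 + 45)/4) = 22.
  m_7 = 4*22 - 45 = 43, d_7 = (2085 - 43^2)/4 = 236/4 = 59, a_7 = floor((45 + 43)/59) = 1.
  m_8 = 59*1 - 43 = 16, d_8 = (2085 - 16^2)/59 = 1829/59 = 31, a_8 = floor((45 + 16)/31) = 1.
  m_9 = 31*1 - 16 = 15, d_9 = (2085 - 15^2)/31 = 1860/31 = 60, a_9 = floor((45 + 15)/60) = 1.
  m_10 = 60*1 - 15 = 45, d_10 = (2085 - 45^2)/60 = 60/60 = 1, a_10 = floor((45 + 45)/1) = 90.
  m_11 = 1*90 - 45 = 45, d_11 = (2085 - 45^2)/1 = 60/1 = 60: (m_11, d_11) = (m_1, d_1) = (45, 60), so from here the quotients repeat a_1, ..., a_10; the period length is 10.
Hence the expansion of sqrt(2085) is a_0 = 45 followed by the repeating block 1, 1, 1, 22, 6, 22, 1, 1, 1, 90 (period 10).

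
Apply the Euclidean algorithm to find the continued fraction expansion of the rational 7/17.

Run the Euclidean algorithm on 7 and 17; the successive quotients are the partial quotients a_0, a_1, ... (each step inverts the fractional part left over by the previous one):
  7 = 0*17 + 7, so a_0 = 0.
  17 = 2*7 + 3, so a_1 = 2.
  7 = 2*3 + 1, so a_2 = 2.
  3 = 3*1 + 0, so a_3 = 3.
The remainder reaches 0 after 4 divisions, so the expansion has 4 partial quotients, read off in order.

[0; 2, 2, 3]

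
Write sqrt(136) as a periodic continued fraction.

[11; (1, 1, 1, 22)]

Write x_i = (sqrt(136) + m_i)/d_i with (m_0, d_0) = (0, 1). a_0 = floor(sqrt(136)) = 11, since 11^2 = 121 <= 136 < 144 = 12^2.
Iterate m_{i+1} = d_i*a_i - m_i, d_{i+1} = (136 - m_{i+1}^2)/d_i, a_{i+1} = floor((a_0 + m_{i+1})/d_{i+1}):
  m_1 = 1*11 - 0 = 11, d_1 = (136 - 11^2)/1 = 15/1 = 15, a_1 = floor((11 + 11)/15) = 1.
  m_2 = 15*1 - 11 = 4, d_2 = (136 - 4^2)/15 = 120/15 = 8, a_2 = floor((11 + 4)/8) = 1.
  m_3 = 8*1 - 4 = 4, d_3 = (136 - 4^2)/8 = 120/8 = 15, a_3 = floor((11 + 4)/15) = 1.
  m_4 = 15*1 - 4 = 11, d_4 = (136 - 11^2)/15 = 15/15 = 1, a_4 = floor((11 + 11)/1) = 22.
  m_5 = 1*22 - 11 = 11, d_5 = (136 - 11^2)/1 = 15/1 = 15: (m_5, d_5) = (m_1, d_1) = (11, 15), so from here the quotients repeat a_1, ..., a_4; the period length is 4.
Hence the expansion of sqrt(136) is a_0 = 11 followed by the repeating block 1, 1, 1, 22 (period 4).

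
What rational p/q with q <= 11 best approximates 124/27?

Expand x = 124/27 as a continued fraction with the Euclidean algorithm:
  124 = 4*27 + 16, so a_0 = 4.
  27 = 1*16 + 11, so a_1 = 1.
  16 = 1*11 + 5, so a_2 = 1.
  11 = 2*5 + 1, so a_3 = 2.
  5 = 5*1 + 0, so a_4 = 5.
so x = [4; 1, 1, 2, 5].
Convergents (p_i = a_i*p_{i-1} + p_{i-2}, q_i = a_i*q_{i-1} + q_{i-2} with p_{-2}=0, p_{-1}=1, q_{-2}=1, q_{-1}=0), until the denominator exceeds 11:
  i=0: a_0=4, p_0 = 4*1 + 0 = 4, q_0 = 4*0 + 1 = 1.
  i=1: a_1=1, p_1 = 1*4 + 1 = 5, q_1 = 1*1 + 0 = 1.
  i=2: a_2=1, p_2 = 1*5 + 4 = 9, q_2 = 1*1 + 1 = 2.
  i=3: a_3=2, p_3 = 2*9 + 5 = 23, q_3 = 2*2 + 1 = 5.
  i=4: a_4=5, p_4 = 5*23 + 9 = 124, q_4 = 5*5 + 2 = 27.
q_4 = 27 > 11, so the last convergent with denominator <= 11 is p_3/q_3 = 23/5.
The closest fraction with denominator <= 11 is either p_3/q_3 or the intermediate fraction (k*p_3 + p_2)/(k*q_3 + q_2) with the largest k >= 1 whose denominator stays <= 11; these approach x as k grows, and every other convergent or intermediate fraction in range is farther away.
Largest k: floor((11 - q_2)/q_3) = floor((11 - 2)/5) = 1.
That gives (1*23 + 9)/(1*5 + 2) = 32/7.
Compare the errors: |x - 23/5| = |124*5 - 23*27|/(27*5) = 1/135, and |x - 32/7| = |124*7 - 32*27|/(27*7) = 4/189.
Cross-multiplying, 1*189 = 189 < 540 = 4*135, so 1/135 is smaller: the convergent 23/5 is closer to x than 32/7.

23/5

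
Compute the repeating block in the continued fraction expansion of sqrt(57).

[7; (1, 1, 4, 1, 1, 14)]

Write x_i = (sqrt(57) + m_i)/d_i with (m_0, d_0) = (0, 1). a_0 = floor(sqrt(57)) = 7, since 7^2 = 49 <= 57 < 64 = 8^2.
Iterate m_{i+1} = d_i*a_i - m_i, d_{i+1} = (57 - m_{i+1}^2)/d_i, a_{i+1} = floor((a_0 + m_{i+1})/d_{i+1}):
  m_1 = 1*7 - 0 = 7, d_1 = (57 - 7^2)/1 = 8/1 = 8, a_1 = floor((7 + 7)/8) = 1.
  m_2 = 8*1 - 7 = 1, d_2 = (57 - 1^2)/8 = 56/8 = 7, a_2 = floor((7 + 1)/7) = 1.
  m_3 = 7*1 - 1 = 6, d_3 = (57 - 6^2)/7 = 21/7 = 3, a_3 = floor((7 + 6)/3) = 4.
  m_4 = 3*4 - 6 = 6, d_4 = (57 - 6^2)/3 = 21/3 = 7, a_4 = floor((7 + 6)/7) = 1.
  m_5 = 7*1 - 6 = 1, d_5 = (57 - 1^2)/7 = 56/7 = 8, a_5 = floor((7 + 1)/8) = 1.
  m_6 = 8*1 - 1 = 7, d_6 = (57 - 7^2)/8 = 8/8 = 1, a_6 = floor((7 + 7)/1) = 14.
  m_7 = 1*14 - 7 = 7, d_7 = (57 - 7^2)/1 = 8/1 = 8: (m_7, d_7) = (m_1, d_1) = (7, 8), so from here the quotients repeat a_1, ..., a_6; the period length is 6.
Hence the expansion of sqrt(57) is a_0 = 7 followed by the repeating block 1, 1, 4, 1, 1, 14 (period 6).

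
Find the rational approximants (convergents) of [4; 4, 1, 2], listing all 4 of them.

4/1, 17/4, 21/5, 59/14

Using the convergent recurrence p_i = a_i*p_{i-1} + p_{i-2}, q_i = a_i*q_{i-1} + q_{i-2} with p_{-2}=0, p_{-1}=1, q_{-2}=1, q_{-1}=0:
  i=0: a_0=4, p_0 = 4*1 + 0 = 4, q_0 = 4*0 + 1 = 1.
  i=1: a_1=4, p_1 = 4*4 + 1 = 17, q_1 = 4*1 + 0 = 4.
  i=2: a_2=1, p_2 = 1*17 + 4 = 21, q_2 = 1*4 + 1 = 5.
  i=3: a_3=2, p_3 = 2*21 + 17 = 59, q_3 = 2*5 + 4 = 14.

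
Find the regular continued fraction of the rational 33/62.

[0; 1, 1, 7, 4]

Run the Euclidean algorithm on 33 and 62; the successive quotients are the partial quotients a_0, a_1, ... (each step inverts the fractional part left over by the previous one):
  33 = 0*62 + 33, so a_0 = 0.
  62 = 1*33 + 29, so a_1 = 1.
  33 = 1*29 + 4, so a_2 = 1.
  29 = 7*4 + 1, so a_3 = 7.
  4 = 4*1 + 0, so a_4 = 4.
The remainder reaches 0 after 5 divisions, so the expansion has 5 partial quotients, read off in order.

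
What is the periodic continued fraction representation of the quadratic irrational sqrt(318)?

Write x_i = (sqrt(318) + m_i)/d_i with (m_0, d_0) = (0, 1). a_0 = floor(sqrt(318)) = 17, since 17^2 = 289 <= 318 < 324 = 18^2.
Iterate m_{i+1} = d_i*a_i - m_i, d_{i+1} = (318 - m_{i+1}^2)/d_i, a_{i+1} = floor((a_0 + m_{i+1})/d_{i+1}):
  m_1 = 1*17 - 0 = 17, d_1 = (318 - 17^2)/1 = 29/1 = 29, a_1 = floor((17 + 17)/29) = 1.
  m_2 = 29*1 - 17 = 12, d_2 = (318 - 12^2)/29 = 174/29 = 6, a_2 = floor((17 + 12)/6) = 4.
  m_3 = 6*4 - 12 = 12, d_3 = (318 - 12^2)/6 = 174/6 = 29, a_3 = floor((17 + 12)/29) = 1.
  m_4 = 29*1 - 12 = 17, d_4 = (318 - 17^2)/29 = 29/29 = 1, a_4 = floor((17 + 17)/1) = 34.
  m_5 = 1*34 - 17 = 17, d_5 = (318 - 17^2)/1 = 29/1 = 29: (m_5, d_5) = (m_1, d_1) = (17, 29), so from here the quotients repeat a_1, ..., a_4; the period length is 4.
Hence the expansion of sqrt(318) is a_0 = 17 followed by the repeating block 1, 4, 1, 34 (period 4).

[17; (1, 4, 1, 34)]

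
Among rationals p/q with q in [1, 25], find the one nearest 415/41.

Expand x = 415/41 as a continued fraction with the Euclidean algorithm:
  415 = 10*41 + 5, so a_0 = 10.
  41 = 8*5 + 1, so a_1 = 8.
  5 = 5*1 + 0, so a_2 = 5.
so x = [10; 8, 5].
Convergents (p_i = a_i*p_{i-1} + p_{i-2}, q_i = a_i*q_{i-1} + q_{i-2} with p_{-2}=0, p_{-1}=1, q_{-2}=1, q_{-1}=0), until the denominator exceeds 25:
  i=0: a_0=10, p_0 = 10*1 + 0 = 10, q_0 = 10*0 + 1 = 1.
  i=1: a_1=8, p_1 = 8*10 + 1 = 81, q_1 = 8*1 + 0 = 8.
  i=2: a_2=5, p_2 = 5*81 + 10 = 415, q_2 = 5*8 + 1 = 41.
q_2 = 41 > 25, so the last convergent with denominator <= 25 is p_1/q_1 = 81/8.
The closest fraction with denominator <= 25 is either p_1/q_1 or the intermediate fraction (k*p_1 + p_0)/(k*q_1 + q_0) with the largest k >= 1 whose denominator stays <= 25; these approach x as k grows, and every other convergent or intermediate fraction in range is farther away.
Largest k: floor((25 - q_0)/q_1) = floor((25 - 1)/8) = 3.
That gives (3*81 + 10)/(3*8 + 1) = 253/25.
Compare the errors: |x - 81/8| = |415*8 - 81*41|/(41*8) = 1/328, and |x - 253/25| = |415*25 - 253*41|/(41*25) = 2/1025.
Cross-multiplying, 2*328 = 656 < 1025 = 1*1025, so 2/1025 is smaller: the intermediate fraction 253/25 is closer to x than 81/8.

253/25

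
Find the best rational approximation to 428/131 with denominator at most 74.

232/71

Expand x = 428/131 as a continued fraction with the Euclidean algorithm:
  428 = 3*131 + 35, so a_0 = 3.
  131 = 3*35 + 26, so a_1 = 3.
  35 = 1*26 + 9, so a_2 = 1.
  26 = 2*9 + 8, so a_3 = 2.
  9 = 1*8 + 1, so a_4 = 1.
  8 = 8*1 + 0, so a_5 = 8.
so x = [3; 3, 1, 2, 1, 8].
Convergents (p_i = a_i*p_{i-1} + p_{i-2}, q_i = a_i*q_{i-1} + q_{i-2} with p_{-2}=0, p_{-1}=1, q_{-2}=1, q_{-1}=0), until the denominator exceeds 74:
  i=0: a_0=3, p_0 = 3*1 + 0 = 3, q_0 = 3*0 + 1 = 1.
  i=1: a_1=3, p_1 = 3*3 + 1 = 10, q_1 = 3*1 + 0 = 3.
  i=2: a_2=1, p_2 = 1*10 + 3 = 13, q_2 = 1*3 + 1 = 4.
  i=3: a_3=2, p_3 = 2*13 + 10 = 36, q_3 = 2*4 + 3 = 11.
  i=4: a_4=1, p_4 = 1*36 + 13 = 49, q_4 = 1*11 + 4 = 15.
  i=5: a_5=8, p_5 = 8*49 + 36 = 428, q_5 = 8*15 + 11 = 131.
q_5 = 131 > 74, so the last convergent with denominator <= 74 is p_4/q_4 = 49/15.
The closest fraction with denominator <= 74 is either p_4/q_4 or the intermediate fraction (k*p_4 + p_3)/(k*q_4 + q_3) with the largest k >= 1 whose denominator stays <= 74; these approach x as k grows, and every other convergent or intermediate fraction in range is farther away.
Largest k: floor((74 - q_3)/q_4) = floor((74 - 11)/15) = 4.
That gives (4*49 + 36)/(4*15 + 11) = 232/71.
Compare the errors: |x - 49/15| = |428*15 - 49*131|/(131*15) = 1/1965, and |x - 232/71| = |428*71 - 232*131|/(131*71) = 4/9301.
Cross-multiplying, 4*1965 = 7860 < 9301 = 1*9301, so 4/9301 is smaller: the intermediate fraction 232/71 is closer to x than 49/15.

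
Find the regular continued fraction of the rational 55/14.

[3; 1, 13]

Run the Euclidean algorithm on 55 and 14; the successive quotients are the partial quotients a_0, a_1, ... (each step inverts the fractional part left over by the previous one):
  55 = 3*14 + 13, so a_0 = 3.
  14 = 1*13 + 1, so a_1 = 1.
  13 = 13*1 + 0, so a_2 = 13.
The remainder reaches 0 after 3 divisions, so the expansion has 3 partial quotients, read off in order.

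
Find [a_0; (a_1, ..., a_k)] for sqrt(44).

[6; (1, 1, 1, 2, 1, 1, 1, 12)]

Write x_i = (sqrt(44) + m_i)/d_i with (m_0, d_0) = (0, 1). a_0 = floor(sqrt(44)) = 6, since 6^2 = 36 <= 44 < 49 = 7^2.
Iterate m_{i+1} = d_i*a_i - m_i, d_{i+1} = (44 - m_{i+1}^2)/d_i, a_{i+1} = floor((a_0 + m_{i+1})/d_{i+1}):
  m_1 = 1*6 - 0 = 6, d_1 = (44 - 6^2)/1 = 8/1 = 8, a_1 = floor((6 + 6)/8) = 1.
  m_2 = 8*1 - 6 = 2, d_2 = (44 - 2^2)/8 = 40/8 = 5, a_2 = floor((6 + 2)/5) = 1.
  m_3 = 5*1 - 2 = 3, d_3 = (44 - 3^2)/5 = 35/5 = 7, a_3 = floor((6 + 3)/7) = 1.
  m_4 = 7*1 - 3 = 4, d_4 = (44 - 4^2)/7 = 28/7 = 4, a_4 = floor((6 + 4)/4) = 2.
  m_5 = 4*2 - 4 = 4, d_5 = (44 - 4^2)/4 = 28/4 = 7, a_5 = floor((6 + 4)/7) = 1.
  m_6 = 7*1 - 4 = 3, d_6 = (44 - 3^2)/7 = 35/7 = 5, a_6 = floor((6 + 3)/5) = 1.
  m_7 = 5*1 - 3 = 2, d_7 = (44 - 2^2)/5 = 40/5 = 8, a_7 = floor((6 + 2)/8) = 1.
  m_8 = 8*1 - 2 = 6, d_8 = (44 - 6^2)/8 = 8/8 = 1, a_8 = floor((6 + 6)/1) = 12.
  m_9 = 1*12 - 6 = 6, d_9 = (44 - 6^2)/1 = 8/1 = 8: (m_9, d_9) = (m_1, d_1) = (6, 8), so from here the quotients repeat a_1, ..., a_8; the period length is 8.
Hence the expansion of sqrt(44) is a_0 = 6 followed by the repeating block 1, 1, 1, 2, 1, 1, 1, 12 (period 8).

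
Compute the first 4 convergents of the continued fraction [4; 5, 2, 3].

Using the convergent recurrence p_i = a_i*p_{i-1} + p_{i-2}, q_i = a_i*q_{i-1} + q_{i-2} with p_{-2}=0, p_{-1}=1, q_{-2}=1, q_{-1}=0:
  i=0: a_0=4, p_0 = 4*1 + 0 = 4, q_0 = 4*0 + 1 = 1.
  i=1: a_1=5, p_1 = 5*4 + 1 = 21, q_1 = 5*1 + 0 = 5.
  i=2: a_2=2, p_2 = 2*21 + 4 = 46, q_2 = 2*5 + 1 = 11.
  i=3: a_3=3, p_3 = 3*46 + 21 = 159, q_3 = 3*11 + 5 = 38.

4/1, 21/5, 46/11, 159/38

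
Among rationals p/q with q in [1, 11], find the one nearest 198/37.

59/11

Expand x = 198/37 as a continued fraction with the Euclidean algorithm:
  198 = 5*37 + 13, so a_0 = 5.
  37 = 2*13 + 11, so a_1 = 2.
  13 = 1*11 + 2, so a_2 = 1.
  11 = 5*2 + 1, so a_3 = 5.
  2 = 2*1 + 0, so a_4 = 2.
so x = [5; 2, 1, 5, 2].
Convergents (p_i = a_i*p_{i-1} + p_{i-2}, q_i = a_i*q_{i-1} + q_{i-2} with p_{-2}=0, p_{-1}=1, q_{-2}=1, q_{-1}=0), until the denominator exceeds 11:
  i=0: a_0=5, p_0 = 5*1 + 0 = 5, q_0 = 5*0 + 1 = 1.
  i=1: a_1=2, p_1 = 2*5 + 1 = 11, q_1 = 2*1 + 0 = 2.
  i=2: a_2=1, p_2 = 1*11 + 5 = 16, q_2 = 1*2 + 1 = 3.
  i=3: a_3=5, p_3 = 5*16 + 11 = 91, q_3 = 5*3 + 2 = 17.
q_3 = 17 > 11, so the last convergent with denominator <= 11 is p_2/q_2 = 16/3.
The closest fraction with denominator <= 11 is either p_2/q_2 or the intermediate fraction (k*p_2 + p_1)/(k*q_2 + q_1) with the largest k >= 1 whose denominator stays <= 11; these approach x as k grows, and every other convergent or intermediate fraction in range is farther away.
Largest k: floor((11 - q_1)/q_2) = floor((11 - 2)/3) = 3.
That gives (3*16 + 11)/(3*3 + 2) = 59/11.
Compare the errors: |x - 16/3| = |198*3 - 16*37|/(37*3) = 2/111, and |x - 59/11| = |198*11 - 59*37|/(37*11) = 5/407.
Cross-multiplying, 5*111 = 555 < 814 = 2*407, so 5/407 is smaller: the intermediate fraction 59/11 is closer to x than 16/3.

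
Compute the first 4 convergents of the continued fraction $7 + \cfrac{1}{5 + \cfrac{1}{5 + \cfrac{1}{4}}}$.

Using the convergent recurrence p_i = a_i*p_{i-1} + p_{i-2}, q_i = a_i*q_{i-1} + q_{i-2} with p_{-2}=0, p_{-1}=1, q_{-2}=1, q_{-1}=0:
  i=0: a_0=7, p_0 = 7*1 + 0 = 7, q_0 = 7*0 + 1 = 1.
  i=1: a_1=5, p_1 = 5*7 + 1 = 36, q_1 = 5*1 + 0 = 5.
  i=2: a_2=5, p_2 = 5*36 + 7 = 187, q_2 = 5*5 + 1 = 26.
  i=3: a_3=4, p_3 = 4*187 + 36 = 784, q_3 = 4*26 + 5 = 109.

7/1, 36/5, 187/26, 784/109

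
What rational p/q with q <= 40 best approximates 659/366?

9/5

Expand x = 659/366 as a continued fraction with the Euclidean algorithm:
  659 = 1*366 + 293, so a_0 = 1.
  366 = 1*293 + 73, so a_1 = 1.
  293 = 4*73 + 1, so a_2 = 4.
  73 = 73*1 + 0, so a_3 = 73.
so x = [1; 1, 4, 73].
Convergents (p_i = a_i*p_{i-1} + p_{i-2}, q_i = a_i*q_{i-1} + q_{i-2} with p_{-2}=0, p_{-1}=1, q_{-2}=1, q_{-1}=0), until the denominator exceeds 40:
  i=0: a_0=1, p_0 = 1*1 + 0 = 1, q_0 = 1*0 + 1 = 1.
  i=1: a_1=1, p_1 = 1*1 + 1 = 2, q_1 = 1*1 + 0 = 1.
  i=2: a_2=4, p_2 = 4*2 + 1 = 9, q_2 = 4*1 + 1 = 5.
  i=3: a_3=73, p_3 = 73*9 + 2 = 659, q_3 = 73*5 + 1 = 366.
q_3 = 366 > 40, so the last convergent with denominator <= 40 is p_2/q_2 = 9/5.
The closest fraction with denominator <= 40 is either p_2/q_2 or the intermediate fraction (k*p_2 + p_1)/(k*q_2 + q_1) with the largest k >= 1 whose denominator stays <= 40; these approach x as k grows, and every other convergent or intermediate fraction in range is farther away.
Largest k: floor((40 - q_1)/q_2) = floor((40 - 1)/5) = 7.
That gives (7*9 + 2)/(7*5 + 1) = 65/36.
Compare the errors: |x - 9/5| = |659*5 - 9*366|/(366*5) = 1/1830, and |x - 65/36| = |659*36 - 65*366|/(366*36) = 66/13176.
Cross-multiplying, 1*13176 = 13176 < 120780 = 66*1830, so 1/1830 is smaller: the convergent 9/5 is closer to x than 65/36.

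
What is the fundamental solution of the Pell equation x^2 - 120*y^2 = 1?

(x, y) = (11, 1)

First expand sqrt(120) as a continued fraction. With x_i = (sqrt(120) + m_i)/d_i and (m_0, d_0) = (0, 1): a_0 = floor(sqrt(120)) = 10, since 10^2 = 100 <= 120 < 121 = 11^2.
Iterate m_{i+1} = d_i*a_i - m_i, d_{i+1} = (120 - m_{i+1}^2)/d_i, a_{i+1} = floor((a_0 + m_{i+1})/d_{i+1}):
  m_1 = 1*10 - 0 = 10, d_1 = (120 - 10^2)/1 = 20/1 = 20, a_1 = floor((10 + 10)/20) = 1.
  m_2 = 20*1 - 10 = 10, d_2 = (120 - 10^2)/20 = 20/20 = 1, a_2 = floor((10 + 10)/1) = 20.
  m_3 = 1*20 - 10 = 10, d_3 = (120 - 10^2)/1 = 20/1 = 20: (m_3, d_3) = (m_1, d_1) = (10, 20), so from here the quotients repeat a_1, a_2; the period length is 2.
So sqrt(120) = [10; (1, 20)] with period length k = 2.
k is even, so the fundamental solution of x^2 - 120y^2 = 1 is (p_{k-1}, q_{k-1}) = (p_1, q_1); compute convergents through index 1.
Convergents (p_i = a_i*p_{i-1} + p_{i-2}, q_i = a_i*q_{i-1} + q_{i-2} with p_{-2}=0, p_{-1}=1, q_{-2}=1, q_{-1}=0):
  i=0: a_0=10, p_0 = 10*1 + 0 = 10, q_0 = 10*0 + 1 = 1.
  i=1: a_1=1, p_1 = 1*10 + 1 = 11, q_1 = 1*1 + 0 = 1.
Check: 11^2 - 120*1^2 = 121 - 120 = 1, so (x, y) = (11, 1) solves the equation, and by the theorem it is the least positive solution.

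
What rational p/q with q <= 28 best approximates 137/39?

Expand x = 137/39 as a continued fraction with the Euclidean algorithm:
  137 = 3*39 + 20, so a_0 = 3.
  39 = 1*20 + 19, so a_1 = 1.
  20 = 1*19 + 1, so a_2 = 1.
  19 = 19*1 + 0, so a_3 = 19.
so x = [3; 1, 1, 19].
Convergents (p_i = a_i*p_{i-1} + p_{i-2}, q_i = a_i*q_{i-1} + q_{i-2} with p_{-2}=0, p_{-1}=1, q_{-2}=1, q_{-1}=0), until the denominator exceeds 28:
  i=0: a_0=3, p_0 = 3*1 + 0 = 3, q_0 = 3*0 + 1 = 1.
  i=1: a_1=1, p_1 = 1*3 + 1 = 4, q_1 = 1*1 + 0 = 1.
  i=2: a_2=1, p_2 = 1*4 + 3 = 7, q_2 = 1*1 + 1 = 2.
  i=3: a_3=19, p_3 = 19*7 + 4 = 137, q_3 = 19*2 + 1 = 39.
q_3 = 39 > 28, so the last convergent with denominator <= 28 is p_2/q_2 = 7/2.
The closest fraction with denominator <= 28 is either p_2/q_2 or the intermediate fraction (k*p_2 + p_1)/(k*q_2 + q_1) with the largest k >= 1 whose denominator stays <= 28; these approach x as k grows, and every other convergent or intermediate fraction in range is farther away.
Largest k: floor((28 - q_1)/q_2) = floor((28 - 1)/2) = 13.
That gives (13*7 + 4)/(13*2 + 1) = 95/27.
Compare the errors: |x - 7/2| = |137*2 - 7*39|/(39*2) = 1/78, and |x - 95/27| = |137*27 - 95*39|/(39*27) = 6/1053.
Cross-multiplying, 6*78 = 468 < 1053 = 1*1053, so 6/1053 is smaller: the intermediate fraction 95/27 is closer to x than 7/2.

95/27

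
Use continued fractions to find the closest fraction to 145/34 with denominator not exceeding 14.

Expand x = 145/34 as a continued fraction with the Euclidean algorithm:
  145 = 4*34 + 9, so a_0 = 4.
  34 = 3*9 + 7, so a_1 = 3.
  9 = 1*7 + 2, so a_2 = 1.
  7 = 3*2 + 1, so a_3 = 3.
  2 = 2*1 + 0, so a_4 = 2.
so x = [4; 3, 1, 3, 2].
Convergents (p_i = a_i*p_{i-1} + p_{i-2}, q_i = a_i*q_{i-1} + q_{i-2} with p_{-2}=0, p_{-1}=1, q_{-2}=1, q_{-1}=0), until the denominator exceeds 14:
  i=0: a_0=4, p_0 = 4*1 + 0 = 4, q_0 = 4*0 + 1 = 1.
  i=1: a_1=3, p_1 = 3*4 + 1 = 13, q_1 = 3*1 + 0 = 3.
  i=2: a_2=1, p_2 = 1*13 + 4 = 17, q_2 = 1*3 + 1 = 4.
  i=3: a_3=3, p_3 = 3*17 + 13 = 64, q_3 = 3*4 + 3 = 15.
q_3 = 15 > 14, so the last convergent with denominator <= 14 is p_2/q_2 = 17/4.
The closest fraction with denominator <= 14 is either p_2/q_2 or the intermediate fraction (k*p_2 + p_1)/(k*q_2 + q_1) with the largest k >= 1 whose denominator stays <= 14; these approach x as k grows, and every other convergent or intermediate fraction in range is farther away.
Largest k: floor((14 - q_1)/q_2) = floor((14 - 3)/4) = 2.
That gives (2*17 + 13)/(2*4 + 3) = 47/11.
Compare the errors: |x - 17/4| = |145*4 - 17*34|/(34*4) = 2/136, and |x - 47/11| = |145*11 - 47*34|/(34*11) = 3/374.
Cross-multiplying, 3*136 = 408 < 748 = 2*374, so 3/374 is smaller: the intermediate fraction 47/11 is closer to x than 17/4.

47/11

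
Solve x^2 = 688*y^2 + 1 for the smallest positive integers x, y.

(x, y) = (24248647, 924471)

First expand sqrt(688) as a continued fraction. With x_i = (sqrt(688) + m_i)/d_i and (m_0, d_0) = (0, 1): a_0 = floor(sqrt(688)) = 26, since 26^2 = 676 <= 688 < 729 = 27^2.
Iterate m_{i+1} = d_i*a_i - m_i, d_{i+1} = (688 - m_{i+1}^2)/d_i, a_{i+1} = floor((a_0 + m_{i+1})/d_{i+1}):
  m_1 = 1*26 - 0 = 26, d_1 = (688 - 26^2)/1 = 12/1 = 12, a_1 = floor((26 + 26)/12) = 4.
  m_2 = 12*4 - 26 = 22, d_2 = (688 - 22^2)/12 = 204/12 = 17, a_2 = floor((26 + 22)/17) = 2.
  m_3 = 17*2 - 22 = 12, d_3 = (688 - 12^2)/17 = 544/17 = 32, a_3 = floor((26 + 12)/32) = 1.
  m_4 = 32*1 - 12 = 20, d_4 = (688 - 20^2)/32 = 288/32 = 9, a_4 = floor((26 + 20)/9) = 5.
  m_5 = 9*5 - 20 = 25, d_5 = (688 - 25^2)/9 = 63/9 = 7, a_5 = floor((26 + 25)/7) = 7.
  m_6 = 7*7 - 25 = 24, d_6 = (688 - 24^2)/7 = 112/7 = 16, a_6 = floor((26 + 24)/16) = 3.
  m_7 = 16*3 - 24 = 24, d_7 = (688 - 24^2)/16 = 112/16 = 7, a_7 = floor((26 + 24)/7) = 7.
  m_8 = 7*7 - 24 = 25, d_8 = (688 - 25^2)/7 = 63/7 = 9, a_8 = floor((26 + 25)/9) = 5.
  m_9 = 9*5 - 25 = 20, d_9 = (688 - 20^2)/9 = 288/9 = 32, a_9 = floor((26 + 20)/32) = 1.
  m_10 = 32*1 - 20 = 12, d_10 = (688 - 12^2)/32 = 544/32 = 17, a_10 = floor((26 + 12)/17) = 2.
  m_11 = 17*2 - 12 = 22, d_11 = (688 - 22^2)/17 = 204/17 = 12, a_11 = floor((26 + 22)/12) = 4.
  m_12 = 12*4 - 22 = 26, d_12 = (688 - 26^2)/12 = 12/12 = 1, a_12 = floor((26 + 26)/1) = 52.
  m_13 = 1*52 - 26 = 26, d_13 = (688 - 26^2)/1 = 12/1 = 12: (m_13, d_13) = (m_1, d_1) = (26, 12), so from here the quotients repeat a_1, ..., a_12; the period length is 12.
So sqrt(688) = [26; (4, 2, 1, 5, 7, 3, 7, 5, 1, 2, 4, 52)] with period length k = 12.
k is even, so the fundamental solution of x^2 - 688y^2 = 1 is (p_{k-1}, q_{k-1}) = (p_11, q_11); compute convergents through index 11.
Convergents (p_i = a_i*p_{i-1} + p_{i-2}, q_i = a_i*q_{i-1} + q_{i-2} with p_{-2}=0, p_{-1}=1, q_{-2}=1, q_{-1}=0):
  i=0: a_0=26, p_0 = 26*1 + 0 = 26, q_0 = 26*0 + 1 = 1.
  i=1: a_1=4, p_1 = 4*26 + 1 = 105, q_1 = 4*1 + 0 = 4.
  i=2: a_2=2, p_2 = 2*105 + 26 = 236, q_2 = 2*4 + 1 = 9.
  i=3: a_3=1, p_3 = 1*236 + 105 = 341, q_3 = 1*9 + 4 = 13.
  i=4: a_4=5, p_4 = 5*341 + 236 = 1941, q_4 = 5*13 + 9 = 74.
  i=5: a_5=7, p_5 = 7*1941 + 341 = 13928, q_5 = 7*74 + 13 = 531.
  i=6: a_6=3, p_6 = 3*13928 + 1941 = 43725, q_6 = 3*531 + 74 = 1667.
  i=7: a_7=7, p_7 = 7*43725 + 13928 = 320003, q_7 = 7*1667 + 531 = 12200.
  i=8: a_8=5, p_8 = 5*320003 + 43725 = 1643740, q_8 = 5*12200 + 1667 = 62667.
  i=9: a_9=1, p_9 = 1*1643740 + 320003 = 1963743, q_9 = 1*62667 + 12200 = 74867.
  i=10: a_10=2, p_10 = 2*1963743 + 1643740 = 5571226, q_10 = 2*74867 + 62667 = 212401.
  i=11: a_11=4, p_11 = 4*5571226 + 1963743 = 24248647, q_11 = 4*212401 + 74867 = 924471.
Check: 24248647^2 - 688*924471^2 = 587996881330609 - 587996881330608 = 1, so (x, y) = (24248647, 924471) solves the equation, and by the theorem it is the least positive solution.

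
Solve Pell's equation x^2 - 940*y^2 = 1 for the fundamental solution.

First expand sqrt(940) as a continued fraction. With x_i = (sqrt(940) + m_i)/d_i and (m_0, d_0) = (0, 1): a_0 = floor(sqrt(940)) = 30, since 30^2 = 900 <= 940 < 961 = 31^2.
Iterate m_{i+1} = d_i*a_i - m_i, d_{i+1} = (940 - m_{i+1}^2)/d_i, a_{i+1} = floor((a_0 + m_{i+1})/d_{i+1}):
  m_1 = 1*30 - 0 = 30, d_1 = (940 - 30^2)/1 = 40/1 = 40, a_1 = floor((30 + 30)/40) = 1.
  m_2 = 40*1 - 30 = 10, d_2 = (940 - 10^2)/40 = 840/40 = 21, a_2 = floor((30 + 10)/21) = 1.
  m_3 = 21*1 - 10 = 11, d_3 = (940 - 11^2)/21 = 819/21 = 39, a_3 = floor((30 + 11)/39) = 1.
  m_4 = 39*1 - 11 = 28, d_4 = (940 - 28^2)/39 = 156/39 = 4, a_4 = floor((30 + 28)/4) = 14.
  m_5 = 4*14 - 28 = 28, d_5 = (940 - 28^2)/4 = 156/4 = 39, a_5 = floor((30 + 28)/39) = 1.
  m_6 = 39*1 - 28 = 11, d_6 = (940 - 11^2)/39 = 819/39 = 21, a_6 = floor((30 + 11)/21) = 1.
  m_7 = 21*1 - 11 = 10, d_7 = (940 - 10^2)/21 = 840/21 = 40, a_7 = floor((30 + 10)/40) = 1.
  m_8 = 40*1 - 10 = 30, d_8 = (940 - 30^2)/40 = 40/40 = 1, a_8 = floor((30 + 30)/1) = 60.
  m_9 = 1*60 - 30 = 30, d_9 = (940 - 30^2)/1 = 40/1 = 40: (m_9, d_9) = (m_1, d_1) = (30, 40), so from here the quotients repeat a_1, ..., a_8; the period length is 8.
So sqrt(940) = [30; (1, 1, 1, 14, 1, 1, 1, 60)] with period length k = 8.
k is even, so the fundamental solution of x^2 - 940y^2 = 1 is (p_{k-1}, q_{k-1}) = (p_7, q_7); compute convergents through index 7.
Convergents (p_i = a_i*p_{i-1} + p_{i-2}, q_i = a_i*q_{i-1} + q_{i-2} with p_{-2}=0, p_{-1}=1, q_{-2}=1, q_{-1}=0):
  i=0: a_0=30, p_0 = 30*1 + 0 = 30, q_0 = 30*0 + 1 = 1.
  i=1: a_1=1, p_1 = 1*30 + 1 = 31, q_1 = 1*1 + 0 = 1.
  i=2: a_2=1, p_2 = 1*31 + 30 = 61, q_2 = 1*1 + 1 = 2.
  i=3: a_3=1, p_3 = 1*61 + 31 = 92, q_3 = 1*2 + 1 = 3.
  i=4: a_4=14, p_4 = 14*92 + 61 = 1349, q_4 = 14*3 + 2 = 44.
  i=5: a_5=1, p_5 = 1*1349 + 92 = 1441, q_5 = 1*44 + 3 = 47.
  i=6: a_6=1, p_6 = 1*1441 + 1349 = 2790, q_6 = 1*47 + 44 = 91.
  i=7: a_7=1, p_7 = 1*2790 + 1441 = 4231, q_7 = 1*91 + 47 = 138.
Check: 4231^2 - 940*138^2 = 17901361 - 17901360 = 1, so (x, y) = (4231, 138) solves the equation, and by the theorem it is the least positive solution.

(x, y) = (4231, 138)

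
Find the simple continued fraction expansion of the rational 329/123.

Run the Euclidean algorithm on 329 and 123; the successive quotients are the partial quotients a_0, a_1, ... (each step inverts the fractional part left over by the previous one):
  329 = 2*123 + 83, so a_0 = 2.
  123 = 1*83 + 40, so a_1 = 1.
  83 = 2*40 + 3, so a_2 = 2.
  40 = 13*3 + 1, so a_3 = 13.
  3 = 3*1 + 0, so a_4 = 3.
The remainder reaches 0 after 5 divisions, so the expansion has 5 partial quotients, read off in order.

[2; 1, 2, 13, 3]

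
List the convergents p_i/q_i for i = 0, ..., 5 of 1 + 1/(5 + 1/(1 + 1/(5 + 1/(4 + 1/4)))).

1/1, 6/5, 7/6, 41/35, 171/146, 725/619

Using the convergent recurrence p_i = a_i*p_{i-1} + p_{i-2}, q_i = a_i*q_{i-1} + q_{i-2} with p_{-2}=0, p_{-1}=1, q_{-2}=1, q_{-1}=0:
  i=0: a_0=1, p_0 = 1*1 + 0 = 1, q_0 = 1*0 + 1 = 1.
  i=1: a_1=5, p_1 = 5*1 + 1 = 6, q_1 = 5*1 + 0 = 5.
  i=2: a_2=1, p_2 = 1*6 + 1 = 7, q_2 = 1*5 + 1 = 6.
  i=3: a_3=5, p_3 = 5*7 + 6 = 41, q_3 = 5*6 + 5 = 35.
  i=4: a_4=4, p_4 = 4*41 + 7 = 171, q_4 = 4*35 + 6 = 146.
  i=5: a_5=4, p_5 = 4*171 + 41 = 725, q_5 = 4*146 + 35 = 619.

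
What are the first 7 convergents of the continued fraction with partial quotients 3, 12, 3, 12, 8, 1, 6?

3/1, 37/12, 114/37, 1405/456, 11354/3685, 12759/4141, 87908/28531

Using the convergent recurrence p_i = a_i*p_{i-1} + p_{i-2}, q_i = a_i*q_{i-1} + q_{i-2} with p_{-2}=0, p_{-1}=1, q_{-2}=1, q_{-1}=0:
  i=0: a_0=3, p_0 = 3*1 + 0 = 3, q_0 = 3*0 + 1 = 1.
  i=1: a_1=12, p_1 = 12*3 + 1 = 37, q_1 = 12*1 + 0 = 12.
  i=2: a_2=3, p_2 = 3*37 + 3 = 114, q_2 = 3*12 + 1 = 37.
  i=3: a_3=12, p_3 = 12*114 + 37 = 1405, q_3 = 12*37 + 12 = 456.
  i=4: a_4=8, p_4 = 8*1405 + 114 = 11354, q_4 = 8*456 + 37 = 3685.
  i=5: a_5=1, p_5 = 1*11354 + 1405 = 12759, q_5 = 1*3685 + 456 = 4141.
  i=6: a_6=6, p_6 = 6*12759 + 11354 = 87908, q_6 = 6*4141 + 3685 = 28531.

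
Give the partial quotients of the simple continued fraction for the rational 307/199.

[1; 1, 1, 5, 2, 1, 5]

Run the Euclidean algorithm on 307 and 199; the successive quotients are the partial quotients a_0, a_1, ... (each step inverts the fractional part left over by the previous one):
  307 = 1*199 + 108, so a_0 = 1.
  199 = 1*108 + 91, so a_1 = 1.
  108 = 1*91 + 17, so a_2 = 1.
  91 = 5*17 + 6, so a_3 = 5.
  17 = 2*6 + 5, so a_4 = 2.
  6 = 1*5 + 1, so a_5 = 1.
  5 = 5*1 + 0, so a_6 = 5.
The remainder reaches 0 after 7 divisions, so the expansion has 7 partial quotients, read off in order.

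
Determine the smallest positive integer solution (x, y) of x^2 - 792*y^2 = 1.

First expand sqrt(792) as a continued fraction. With x_i = (sqrt(792) + m_i)/d_i and (m_0, d_0) = (0, 1): a_0 = floor(sqrt(792)) = 28, since 28^2 = 784 <= 792 < 841 = 29^2.
Iterate m_{i+1} = d_i*a_i - m_i, d_{i+1} = (792 - m_{i+1}^2)/d_i, a_{i+1} = floor((a_0 + m_{i+1})/d_{i+1}):
  m_1 = 1*28 - 0 = 28, d_1 = (792 - 28^2)/1 = 8/1 = 8, a_1 = floor((28 + 28)/8) = 7.
  m_2 = 8*7 - 28 = 28, d_2 = (792 - 28^2)/8 = 8/8 = 1, a_2 = floor((28 + 28)/1) = 56.
  m_3 = 1*56 - 28 = 28, d_3 = (792 - 28^2)/1 = 8/1 = 8: (m_3, d_3) = (m_1, d_1) = (28, 8), so from here the quotients repeat a_1, a_2; the period length is 2.
So sqrt(792) = [28; (7, 56)] with period length k = 2.
k is even, so the fundamental solution of x^2 - 792y^2 = 1 is (p_{k-1}, q_{k-1}) = (p_1, q_1); compute convergents through index 1.
Convergents (p_i = a_i*p_{i-1} + p_{i-2}, q_i = a_i*q_{i-1} + q_{i-2} with p_{-2}=0, p_{-1}=1, q_{-2}=1, q_{-1}=0):
  i=0: a_0=28, p_0 = 28*1 + 0 = 28, q_0 = 28*0 + 1 = 1.
  i=1: a_1=7, p_1 = 7*28 + 1 = 197, q_1 = 7*1 + 0 = 7.
Check: 197^2 - 792*7^2 = 38809 - 38808 = 1, so (x, y) = (197, 7) solves the equation, and by the theorem it is the least positive solution.

(x, y) = (197, 7)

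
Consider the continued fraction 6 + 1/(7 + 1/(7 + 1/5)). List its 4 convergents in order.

6/1, 43/7, 307/50, 1578/257

Using the convergent recurrence p_i = a_i*p_{i-1} + p_{i-2}, q_i = a_i*q_{i-1} + q_{i-2} with p_{-2}=0, p_{-1}=1, q_{-2}=1, q_{-1}=0:
  i=0: a_0=6, p_0 = 6*1 + 0 = 6, q_0 = 6*0 + 1 = 1.
  i=1: a_1=7, p_1 = 7*6 + 1 = 43, q_1 = 7*1 + 0 = 7.
  i=2: a_2=7, p_2 = 7*43 + 6 = 307, q_2 = 7*7 + 1 = 50.
  i=3: a_3=5, p_3 = 5*307 + 43 = 1578, q_3 = 5*50 + 7 = 257.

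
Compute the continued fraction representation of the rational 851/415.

Run the Euclidean algorithm on 851 and 415; the successive quotients are the partial quotients a_0, a_1, ... (each step inverts the fractional part left over by the previous one):
  851 = 2*415 + 21, so a_0 = 2.
  415 = 19*21 + 16, so a_1 = 19.
  21 = 1*16 + 5, so a_2 = 1.
  16 = 3*5 + 1, so a_3 = 3.
  5 = 5*1 + 0, so a_4 = 5.
The remainder reaches 0 after 5 divisions, so the expansion has 5 partial quotients, read off in order.

[2; 19, 1, 3, 5]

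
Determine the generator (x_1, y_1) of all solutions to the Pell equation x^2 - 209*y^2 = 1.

(x, y) = (46551, 3220)

First expand sqrt(209) as a continued fraction. With x_i = (sqrt(209) + m_i)/d_i and (m_0, d_0) = (0, 1): a_0 = floor(sqrt(209)) = 14, since 14^2 = 196 <= 209 < 225 = 15^2.
Iterate m_{i+1} = d_i*a_i - m_i, d_{i+1} = (209 - m_{i+1}^2)/d_i, a_{i+1} = floor((a_0 + m_{i+1})/d_{i+1}):
  m_1 = 1*14 - 0 = 14, d_1 = (209 - 14^2)/1 = 13/1 = 13, a_1 = floor((14 + 14)/13) = 2.
  m_2 = 13*2 - 14 = 12, d_2 = (209 - 12^2)/13 = 65/13 = 5, a_2 = floor((14 + 12)/5) = 5.
  m_3 = 5*5 - 12 = 13, d_3 = (209 - 13^2)/5 = 40/5 = 8, a_3 = floor((14 + 13)/8) = 3.
  m_4 = 8*3 - 13 = 11, d_4 = (209 - 11^2)/8 = 88/8 = 11, a_4 = floor((14 + 11)/11) = 2.
  m_5 = 11*2 - 11 = 11, d_5 = (209 - 11^2)/11 = 88/11 = 8, a_5 = floor((14 + 11)/8) = 3.
  m_6 = 8*3 - 11 = 13, d_6 = (209 - 13^2)/8 = 40/8 = 5, a_6 = floor((14 + 13)/5) = 5.
  m_7 = 5*5 - 13 = 12, d_7 = (209 - 12^2)/5 = 65/5 = 13, a_7 = floor((14 + 12)/13) = 2.
  m_8 = 13*2 - 12 = 14, d_8 = (209 - 14^2)/13 = 13/13 = 1, a_8 = floor((14 + 14)/1) = 28.
  m_9 = 1*28 - 14 = 14, d_9 = (209 - 14^2)/1 = 13/1 = 13: (m_9, d_9) = (m_1, d_1) = (14, 13), so from here the quotients repeat a_1, ..., a_8; the period length is 8.
So sqrt(209) = [14; (2, 5, 3, 2, 3, 5, 2, 28)] with period length k = 8.
k is even, so the fundamental solution of x^2 - 209y^2 = 1 is (p_{k-1}, q_{k-1}) = (p_7, q_7); compute convergents through index 7.
Convergents (p_i = a_i*p_{i-1} + p_{i-2}, q_i = a_i*q_{i-1} + q_{i-2} with p_{-2}=0, p_{-1}=1, q_{-2}=1, q_{-1}=0):
  i=0: a_0=14, p_0 = 14*1 + 0 = 14, q_0 = 14*0 + 1 = 1.
  i=1: a_1=2, p_1 = 2*14 + 1 = 29, q_1 = 2*1 + 0 = 2.
  i=2: a_2=5, p_2 = 5*29 + 14 = 159, q_2 = 5*2 + 1 = 11.
  i=3: a_3=3, p_3 = 3*159 + 29 = 506, q_3 = 3*11 + 2 = 35.
  i=4: a_4=2, p_4 = 2*506 + 159 = 1171, q_4 = 2*35 + 11 = 81.
  i=5: a_5=3, p_5 = 3*1171 + 506 = 4019, q_5 = 3*81 + 35 = 278.
  i=6: a_6=5, p_6 = 5*4019 + 1171 = 21266, q_6 = 5*278 + 81 = 1471.
  i=7: a_7=2, p_7 = 2*21266 + 4019 = 46551, q_7 = 2*1471 + 278 = 3220.
Check: 46551^2 - 209*3220^2 = 2166995601 - 2166995600 = 1, so (x, y) = (46551, 3220) solves the equation, and by the theorem it is the least positive solution.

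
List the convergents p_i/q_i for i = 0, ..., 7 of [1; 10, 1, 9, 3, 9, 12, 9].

1/1, 11/10, 12/11, 119/109, 369/338, 3440/3151, 41649/38150, 378281/346501

Using the convergent recurrence p_i = a_i*p_{i-1} + p_{i-2}, q_i = a_i*q_{i-1} + q_{i-2} with p_{-2}=0, p_{-1}=1, q_{-2}=1, q_{-1}=0:
  i=0: a_0=1, p_0 = 1*1 + 0 = 1, q_0 = 1*0 + 1 = 1.
  i=1: a_1=10, p_1 = 10*1 + 1 = 11, q_1 = 10*1 + 0 = 10.
  i=2: a_2=1, p_2 = 1*11 + 1 = 12, q_2 = 1*10 + 1 = 11.
  i=3: a_3=9, p_3 = 9*12 + 11 = 119, q_3 = 9*11 + 10 = 109.
  i=4: a_4=3, p_4 = 3*119 + 12 = 369, q_4 = 3*109 + 11 = 338.
  i=5: a_5=9, p_5 = 9*369 + 119 = 3440, q_5 = 9*338 + 109 = 3151.
  i=6: a_6=12, p_6 = 12*3440 + 369 = 41649, q_6 = 12*3151 + 338 = 38150.
  i=7: a_7=9, p_7 = 9*41649 + 3440 = 378281, q_7 = 9*38150 + 3151 = 346501.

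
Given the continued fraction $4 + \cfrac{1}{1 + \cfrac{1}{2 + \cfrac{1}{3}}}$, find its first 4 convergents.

Using the convergent recurrence p_i = a_i*p_{i-1} + p_{i-2}, q_i = a_i*q_{i-1} + q_{i-2} with p_{-2}=0, p_{-1}=1, q_{-2}=1, q_{-1}=0:
  i=0: a_0=4, p_0 = 4*1 + 0 = 4, q_0 = 4*0 + 1 = 1.
  i=1: a_1=1, p_1 = 1*4 + 1 = 5, q_1 = 1*1 + 0 = 1.
  i=2: a_2=2, p_2 = 2*5 + 4 = 14, q_2 = 2*1 + 1 = 3.
  i=3: a_3=3, p_3 = 3*14 + 5 = 47, q_3 = 3*3 + 1 = 10.

4/1, 5/1, 14/3, 47/10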